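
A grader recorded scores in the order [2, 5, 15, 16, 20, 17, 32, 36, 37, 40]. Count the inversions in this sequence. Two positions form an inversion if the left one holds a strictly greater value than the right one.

1

Sweep left to right; for each value list the smaller values that follow it:
2 → none → 0
5 → none → 0
15 → none → 0
16 → none → 0
20 → 17 → 1
17 → none → 0
32 → none → 0
36 → none → 0
37 → none → 0
40 → none → 0
Sum: 0 + 0 + 0 + 0 + 1 + 0 + 0 + 0 + 0 + 0 = 1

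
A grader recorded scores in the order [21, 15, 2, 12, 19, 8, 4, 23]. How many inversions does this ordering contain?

For each element, count later entries that are smaller:
21: 6
15: 4
2: 0
12: 2
19: 2
8: 1
4: 0
23: 0
Sum: 6 + 4 + 0 + 2 + 2 + 1 + 0 + 0 = 15

Inversions: 15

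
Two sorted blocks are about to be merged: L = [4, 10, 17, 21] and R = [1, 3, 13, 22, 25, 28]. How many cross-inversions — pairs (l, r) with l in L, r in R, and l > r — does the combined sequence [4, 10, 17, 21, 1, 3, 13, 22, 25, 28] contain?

For each element r of the right run, count left-run elements greater than r:
r = 1: 4, 10, 17, 21 → 4
r = 3: 4, 10, 17, 21 → 4
r = 13: 17, 21 → 2
r = 22: none → 0
r = 25: none → 0
r = 28: none → 0
Cross-inversions: 4 + 4 + 2 + 0 + 0 + 0 = 10

10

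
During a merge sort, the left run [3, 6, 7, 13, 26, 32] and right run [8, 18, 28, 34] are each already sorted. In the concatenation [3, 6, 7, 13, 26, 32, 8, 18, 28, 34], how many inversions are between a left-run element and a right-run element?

There are 6 split inversions.

For each element r of the right run, count left-run elements greater than r:
r = 8: 13, 26, 32 → 3
r = 18: 26, 32 → 2
r = 28: 32 → 1
r = 34: none → 0
Cross-inversions: 3 + 2 + 1 + 0 = 6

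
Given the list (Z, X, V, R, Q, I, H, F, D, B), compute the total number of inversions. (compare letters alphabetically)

Inversions: 45

Count, for each position, how many later elements it exceeds:
Z: 9
X: 8
V: 7
R: 6
Q: 5
I: 4
H: 3
F: 2
D: 1
B: 0
Sum: 9 + 8 + 7 + 6 + 5 + 4 + 3 + 2 + 1 + 0 = 45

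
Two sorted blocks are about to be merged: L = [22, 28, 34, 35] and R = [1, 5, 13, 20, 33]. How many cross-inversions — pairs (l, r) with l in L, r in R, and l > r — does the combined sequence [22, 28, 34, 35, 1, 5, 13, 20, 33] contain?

For each element r of the right run, count left-run elements greater than r:
r = 1: 22, 28, 34, 35 → 4
r = 5: 22, 28, 34, 35 → 4
r = 13: 22, 28, 34, 35 → 4
r = 20: 22, 28, 34, 35 → 4
r = 33: 34, 35 → 2
Cross-inversions: 4 + 4 + 4 + 4 + 2 = 18

18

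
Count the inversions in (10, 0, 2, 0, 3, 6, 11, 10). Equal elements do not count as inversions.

Inversions: 7

For each element, count later entries that are smaller:
10 → 0, 2, 0, 3, 6 → 5
0 → none → 0
2 → 0 → 1
0 → none → 0
3 → none → 0
6 → none → 0
11 → 10 → 1
10 → none → 0
Sum: 5 + 0 + 1 + 0 + 0 + 0 + 1 + 0 = 7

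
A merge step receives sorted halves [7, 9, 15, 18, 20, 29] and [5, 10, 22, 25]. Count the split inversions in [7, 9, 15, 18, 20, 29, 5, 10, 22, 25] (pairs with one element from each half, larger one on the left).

12

Take each right-half value and tally the left-half values above it:
r = 5: 7, 9, 15, 18, 20, 29 → 6
r = 10: 15, 18, 20, 29 → 4
r = 22: 29 → 1
r = 25: 29 → 1
Cross-inversions: 6 + 4 + 1 + 1 = 12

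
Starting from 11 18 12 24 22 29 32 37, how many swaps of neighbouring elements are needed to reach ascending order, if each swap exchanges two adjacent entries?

2

Minimum adjacent swaps = number of inversions (each swap of adjacent out-of-order elements removes one inversion and no swap can remove more).
Count inversions — for each element, later elements that are smaller:
11: none → 0
18: 12 → 1
12: none → 0
24: 22 → 1
22: none → 0
29: none → 0
32: none → 0
37: none → 0
Total inversions: 0 + 1 + 0 + 1 + 0 + 0 + 0 + 0 = 2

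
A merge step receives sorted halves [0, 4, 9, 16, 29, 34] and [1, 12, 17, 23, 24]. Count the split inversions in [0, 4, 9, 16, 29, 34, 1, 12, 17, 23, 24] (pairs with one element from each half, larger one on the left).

14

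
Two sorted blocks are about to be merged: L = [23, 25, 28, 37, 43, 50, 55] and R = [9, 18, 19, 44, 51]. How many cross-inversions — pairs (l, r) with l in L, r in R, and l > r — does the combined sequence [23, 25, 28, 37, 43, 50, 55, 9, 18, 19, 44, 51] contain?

For each element r of the right run, count left-run elements greater than r:
r = 9: 23, 25, 28, 37, 43, 50, 55 → 7
r = 18: 23, 25, 28, 37, 43, 50, 55 → 7
r = 19: 23, 25, 28, 37, 43, 50, 55 → 7
r = 44: 50, 55 → 2
r = 51: 55 → 1
Cross-inversions: 7 + 7 + 7 + 2 + 1 = 24

24 cross-inversions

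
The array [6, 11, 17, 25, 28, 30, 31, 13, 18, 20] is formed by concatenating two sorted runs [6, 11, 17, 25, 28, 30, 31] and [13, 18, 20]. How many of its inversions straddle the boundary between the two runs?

13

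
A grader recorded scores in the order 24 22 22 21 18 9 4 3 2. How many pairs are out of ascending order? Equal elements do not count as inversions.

Element-by-element contributions:
24 → 22, 22, 21, 18, 9, 4, 3, 2 → 8
22 → 21, 18, 9, 4, 3, 2 → 6
22 → 21, 18, 9, 4, 3, 2 → 6
21 → 18, 9, 4, 3, 2 → 5
18 → 9, 4, 3, 2 → 4
9 → 4, 3, 2 → 3
4 → 3, 2 → 2
3 → 2 → 1
2 → none → 0
Sum: 8 + 6 + 6 + 5 + 4 + 3 + 2 + 1 + 0 = 35

Inversions: 35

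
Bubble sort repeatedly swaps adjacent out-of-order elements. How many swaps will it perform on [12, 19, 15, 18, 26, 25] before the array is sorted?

Adjacent swaps: 3

Minimum adjacent swaps = number of inversions (each swap of adjacent out-of-order elements removes one inversion and no swap can remove more).
Count inversions — for each element, later elements that are smaller:
12: none → 0
19: 15, 18 → 2
15: none → 0
18: none → 0
26: 25 → 1
25: none → 0
Total inversions: 0 + 2 + 0 + 0 + 1 + 0 = 3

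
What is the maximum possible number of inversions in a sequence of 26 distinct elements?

325

The maximum occurs when the array is in strictly decreasing order: every one of the C(26, 2) pairs is inverted.
C(26, 2) = 26·25/2 = 325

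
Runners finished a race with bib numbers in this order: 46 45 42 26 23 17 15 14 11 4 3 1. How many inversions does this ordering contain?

There are 66 inversions.

Sweep left to right; for each value list the smaller values that follow it:
46: 11
45: 10
42: 9
26: 8
23: 7
17: 6
15: 5
14: 4
11: 3
4: 2
3: 1
1: 0
Sum: 11 + 10 + 9 + 8 + 7 + 6 + 5 + 4 + 3 + 2 + 1 + 0 = 66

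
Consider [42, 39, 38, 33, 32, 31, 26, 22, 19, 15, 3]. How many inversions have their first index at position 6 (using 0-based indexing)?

4 such elements

The element at index 6 is 26.
Elements after it: 22, 19, 15, 3
Those smaller than 26: 22, 19, 15, 3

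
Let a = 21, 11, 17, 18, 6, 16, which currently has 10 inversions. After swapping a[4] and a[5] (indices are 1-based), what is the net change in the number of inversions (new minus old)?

-1

Positions 4 and 5 hold 18 and 6; after swapping, the array is [21, 11, 17, 6, 18, 16].
Count, for each position, how many later elements it exceeds:
21 → 11, 17, 6, 18, 16 → 5
11 → 6 → 1
17 → 6, 16 → 2
6 → none → 0
18 → 16 → 1
16 → none → 0
Sum: 5 + 1 + 2 + 0 + 1 + 0 = 9
Change: 9 − 10 = -1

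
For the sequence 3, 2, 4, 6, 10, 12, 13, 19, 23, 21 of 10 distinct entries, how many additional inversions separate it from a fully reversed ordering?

Maximum inversions for 10 distinct elements is C(10, 2) = 10·9/2 = 45.
Current inversions — for each element, count later smaller elements:
3: 1
2: 0
4: 0
6: 0
10: 0
12: 0
13: 0
19: 0
23: 1
21: 0
Current total: 1 + 0 + 0 + 0 + 0 + 0 + 0 + 0 + 1 + 0 = 2
Shortfall: 45 − 2 = 43

43 inversions short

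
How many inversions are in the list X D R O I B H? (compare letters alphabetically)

16

Sweep left to right; for each value list the smaller values that follow it:
X: 6
D: 1
R: 4
O: 3
I: 2
B: 0
H: 0
Sum: 6 + 1 + 4 + 3 + 2 + 0 + 0 = 16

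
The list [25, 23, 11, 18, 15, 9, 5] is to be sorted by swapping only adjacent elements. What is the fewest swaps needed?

19 adjacent swaps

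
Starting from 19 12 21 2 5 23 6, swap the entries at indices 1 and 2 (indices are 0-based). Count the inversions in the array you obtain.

Positions 1 and 2 hold 12 and 21; after swapping, the array is [19, 21, 12, 2, 5, 23, 6].
Element-by-element contributions:
19: 4
21: 4
12: 3
2: 0
5: 0
23: 1
6: 0
Sum: 4 + 4 + 3 + 0 + 0 + 1 + 0 = 12

Inversions: 12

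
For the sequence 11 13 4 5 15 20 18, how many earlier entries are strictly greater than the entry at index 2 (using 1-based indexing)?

0

The element at index 2 is 13.
Elements before it: 11
None of them are larger than 13.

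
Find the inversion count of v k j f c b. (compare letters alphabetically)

15 inversions

Count, for each position, how many later elements it exceeds:
v: 5
k: 4
j: 3
f: 2
c: 1
b: 0
Sum: 5 + 4 + 3 + 2 + 1 + 0 = 15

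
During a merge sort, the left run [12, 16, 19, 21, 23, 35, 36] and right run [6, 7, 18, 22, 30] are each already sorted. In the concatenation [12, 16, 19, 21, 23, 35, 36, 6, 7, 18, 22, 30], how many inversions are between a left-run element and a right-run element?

For each element r of the right run, count left-run elements greater than r:
r = 6: 12, 16, 19, 21, 23, 35, 36 → 7
r = 7: 12, 16, 19, 21, 23, 35, 36 → 7
r = 18: 19, 21, 23, 35, 36 → 5
r = 22: 23, 35, 36 → 3
r = 30: 35, 36 → 2
Cross-inversions: 7 + 7 + 5 + 3 + 2 = 24

24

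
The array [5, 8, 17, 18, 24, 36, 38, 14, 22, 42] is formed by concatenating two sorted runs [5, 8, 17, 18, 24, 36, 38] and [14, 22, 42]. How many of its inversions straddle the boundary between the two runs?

Take each right-half value and tally the left-half values above it:
r = 14: 17, 18, 24, 36, 38 → 5
r = 22: 24, 36, 38 → 3
r = 42: none → 0
Cross-inversions: 5 + 3 + 0 = 8

There are 8 split inversions.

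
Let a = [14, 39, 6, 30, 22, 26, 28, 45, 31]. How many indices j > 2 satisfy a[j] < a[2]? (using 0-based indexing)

0 such elements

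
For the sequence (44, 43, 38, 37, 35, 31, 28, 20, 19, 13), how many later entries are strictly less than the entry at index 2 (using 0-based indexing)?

The element at index 2 is 38.
Elements after it: 37, 35, 31, 28, 20, 19, 13
Those smaller than 38: 37, 35, 31, 28, 20, 19, 13

7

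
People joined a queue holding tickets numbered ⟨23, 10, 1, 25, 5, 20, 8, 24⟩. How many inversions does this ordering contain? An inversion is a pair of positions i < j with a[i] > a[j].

Sweep left to right; for each value list the smaller values that follow it:
23: 5
10: 3
1: 0
25: 4
5: 0
20: 1
8: 0
24: 0
Sum: 5 + 3 + 0 + 4 + 0 + 1 + 0 + 0 = 13

13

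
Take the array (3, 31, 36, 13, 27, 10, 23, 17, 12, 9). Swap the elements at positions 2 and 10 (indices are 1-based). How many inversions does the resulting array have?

16

Positions 2 and 10 hold 31 and 9; after swapping, the array is [3, 9, 36, 13, 27, 10, 23, 17, 12, 31].
Count, for each position, how many later elements it exceeds:
3 → none → 0
9 → none → 0
36 → 13, 27, 10, 23, 17, 12, 31 → 7
13 → 10, 12 → 2
27 → 10, 23, 17, 12 → 4
10 → none → 0
23 → 17, 12 → 2
17 → 12 → 1
12 → none → 0
31 → none → 0
Sum: 0 + 0 + 7 + 2 + 4 + 0 + 2 + 1 + 0 + 0 = 16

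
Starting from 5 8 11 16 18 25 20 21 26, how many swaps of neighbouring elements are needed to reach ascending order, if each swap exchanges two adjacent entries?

Swaps: 2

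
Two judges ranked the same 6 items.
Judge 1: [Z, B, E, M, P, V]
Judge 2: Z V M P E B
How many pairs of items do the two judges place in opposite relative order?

Discordant pairs: 9

Assign each item its position (1..6) in the first ordering, then rewrite the second ordering as that position sequence:
positions: Z→1, B→2, E→3, M→4, P→5, V→6
second ordering as positions: [1, 6, 4, 5, 3, 2]
Discordant pairs = inversions in this position sequence.
1: 0
6: 4, 5, 3, 2 → 4
4: 3, 2 → 2
5: 3, 2 → 2
3: 2 → 1
2: 0
Total: 0 + 4 + 2 + 2 + 1 + 0 = 9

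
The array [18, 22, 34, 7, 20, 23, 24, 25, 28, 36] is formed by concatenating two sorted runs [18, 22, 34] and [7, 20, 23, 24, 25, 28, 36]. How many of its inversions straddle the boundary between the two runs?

9

Count, for every r in R, how many entries of L exceed r:
r = 7: 18, 22, 34 → 3
r = 20: 22, 34 → 2
r = 23: 34 → 1
r = 24: 34 → 1
r = 25: 34 → 1
r = 28: 34 → 1
r = 36: none → 0
Cross-inversions: 3 + 2 + 1 + 1 + 1 + 1 + 0 = 9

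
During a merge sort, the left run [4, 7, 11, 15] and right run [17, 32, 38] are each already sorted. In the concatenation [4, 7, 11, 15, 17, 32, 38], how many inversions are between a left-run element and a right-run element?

For each element r of the right run, count left-run elements greater than r:
r = 17: none → 0
r = 32: none → 0
r = 38: none → 0
Cross-inversions: 0 + 0 + 0 = 0

0 cross-inversions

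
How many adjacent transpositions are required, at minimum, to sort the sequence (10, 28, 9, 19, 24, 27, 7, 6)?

There are 18 adjacent swaps.

Minimum adjacent swaps = number of inversions (each swap of adjacent out-of-order elements removes one inversion and no swap can remove more).
Count inversions — for each element, later elements that are smaller:
10: 9, 7, 6 → 3
28: 9, 19, 24, 27, 7, 6 → 6
9: 7, 6 → 2
19: 7, 6 → 2
24: 7, 6 → 2
27: 7, 6 → 2
7: 6 → 1
6: none → 0
Total inversions: 3 + 6 + 2 + 2 + 2 + 2 + 1 + 0 = 18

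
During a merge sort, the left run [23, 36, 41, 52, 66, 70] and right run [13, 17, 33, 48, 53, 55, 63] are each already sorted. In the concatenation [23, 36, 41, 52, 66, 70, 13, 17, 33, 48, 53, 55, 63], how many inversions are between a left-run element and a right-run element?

Split inversions: 26

For each element r of the right run, count left-run elements greater than r:
r = 13: 23, 36, 41, 52, 66, 70 → 6
r = 17: 23, 36, 41, 52, 66, 70 → 6
r = 33: 36, 41, 52, 66, 70 → 5
r = 48: 52, 66, 70 → 3
r = 53: 66, 70 → 2
r = 55: 66, 70 → 2
r = 63: 66, 70 → 2
Cross-inversions: 6 + 6 + 5 + 3 + 2 + 2 + 2 = 26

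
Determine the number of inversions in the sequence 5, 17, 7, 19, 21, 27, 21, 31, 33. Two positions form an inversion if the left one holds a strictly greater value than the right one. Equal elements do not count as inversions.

2

Count, for each position, how many later elements it exceeds:
5 → none → 0
17 → 7 → 1
7 → none → 0
19 → none → 0
21 → none → 0
27 → 21 → 1
21 → none → 0
31 → none → 0
33 → none → 0
Sum: 0 + 1 + 0 + 0 + 0 + 1 + 0 + 0 + 0 = 2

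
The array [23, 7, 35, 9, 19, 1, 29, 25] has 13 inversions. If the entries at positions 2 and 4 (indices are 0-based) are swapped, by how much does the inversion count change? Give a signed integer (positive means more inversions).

Positions 2 and 4 hold 35 and 19; after swapping, the array is [23, 7, 19, 9, 35, 1, 29, 25].
Element-by-element contributions:
23 → 7, 19, 9, 1 → 4
7 → 1 → 1
19 → 9, 1 → 2
9 → 1 → 1
35 → 1, 29, 25 → 3
1 → none → 0
29 → 25 → 1
25 → none → 0
Sum: 4 + 1 + 2 + 1 + 3 + 0 + 1 + 0 = 12
Change: 12 − 13 = -1

-1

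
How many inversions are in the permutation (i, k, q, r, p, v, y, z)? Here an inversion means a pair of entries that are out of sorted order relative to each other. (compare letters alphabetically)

Sweep left to right; for each value list the smaller values that follow it:
i: 0
k: 0
q: 1
r: 1
p: 0
v: 0
y: 0
z: 0
Sum: 0 + 0 + 1 + 1 + 0 + 0 + 0 + 0 = 2

2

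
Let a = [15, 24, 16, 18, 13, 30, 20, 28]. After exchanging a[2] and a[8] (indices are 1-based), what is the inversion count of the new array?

10

Positions 2 and 8 hold 24 and 28; after swapping, the array is [15, 28, 16, 18, 13, 30, 20, 24].
Count, for each position, how many later elements it exceeds:
15: 1
28: 5
16: 1
18: 1
13: 0
30: 2
20: 0
24: 0
Sum: 1 + 5 + 1 + 1 + 0 + 2 + 0 + 0 = 10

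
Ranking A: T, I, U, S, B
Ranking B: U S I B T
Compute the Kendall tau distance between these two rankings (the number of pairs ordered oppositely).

6 discordant pairs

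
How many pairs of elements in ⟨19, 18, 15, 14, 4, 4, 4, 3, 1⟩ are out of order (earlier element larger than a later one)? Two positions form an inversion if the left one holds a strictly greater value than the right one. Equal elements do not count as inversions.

33 inversions

Element-by-element contributions:
19: 8
18: 7
15: 6
14: 5
4: 2
4: 2
4: 2
3: 1
1: 0
Sum: 8 + 7 + 6 + 5 + 2 + 2 + 2 + 1 + 0 = 33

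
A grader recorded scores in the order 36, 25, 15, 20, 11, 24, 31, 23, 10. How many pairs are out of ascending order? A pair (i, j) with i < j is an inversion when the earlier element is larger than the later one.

24 out-of-order pairs

Sweep left to right; for each value list the smaller values that follow it:
36 → 25, 15, 20, 11, 24, 31, 23, 10 → 8
25 → 15, 20, 11, 24, 23, 10 → 6
15 → 11, 10 → 2
20 → 11, 10 → 2
11 → 10 → 1
24 → 23, 10 → 2
31 → 23, 10 → 2
23 → 10 → 1
10 → none → 0
Sum: 8 + 6 + 2 + 2 + 1 + 2 + 2 + 1 + 0 = 24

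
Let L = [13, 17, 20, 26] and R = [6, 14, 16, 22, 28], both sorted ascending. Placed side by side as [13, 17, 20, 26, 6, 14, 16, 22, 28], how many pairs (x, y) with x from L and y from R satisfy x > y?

Split inversions: 11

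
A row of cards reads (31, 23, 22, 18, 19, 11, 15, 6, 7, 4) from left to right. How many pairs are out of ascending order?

For each element, count later entries that are smaller:
31: 9
23: 8
22: 7
18: 5
19: 5
11: 3
15: 3
6: 1
7: 1
4: 0
Sum: 9 + 8 + 7 + 5 + 5 + 3 + 3 + 1 + 1 + 0 = 42

42 inversions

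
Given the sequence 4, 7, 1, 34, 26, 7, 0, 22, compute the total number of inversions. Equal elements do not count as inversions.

Element-by-element contributions:
4 → 1, 0 → 2
7 → 1, 0 → 2
1 → 0 → 1
34 → 26, 7, 0, 22 → 4
26 → 7, 0, 22 → 3
7 → 0 → 1
0 → none → 0
22 → none → 0
Sum: 2 + 2 + 1 + 4 + 3 + 1 + 0 + 0 = 13

13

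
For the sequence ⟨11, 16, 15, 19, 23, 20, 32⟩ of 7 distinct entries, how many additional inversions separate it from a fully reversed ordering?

19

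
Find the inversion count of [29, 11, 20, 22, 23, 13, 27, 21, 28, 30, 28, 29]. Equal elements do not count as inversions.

17

Count, for each position, how many later elements it exceeds:
29 → 11, 20, 22, 23, 13, 27, 21, 28, 28 → 9
11 → none → 0
20 → 13 → 1
22 → 13, 21 → 2
23 → 13, 21 → 2
13 → none → 0
27 → 21 → 1
21 → none → 0
28 → none → 0
30 → 28, 29 → 2
28 → none → 0
29 → none → 0
Sum: 9 + 0 + 1 + 2 + 2 + 0 + 1 + 0 + 0 + 2 + 0 + 0 = 17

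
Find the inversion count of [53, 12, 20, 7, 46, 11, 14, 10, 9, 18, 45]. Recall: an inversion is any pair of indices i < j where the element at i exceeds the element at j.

31 inversions

Count, for each position, how many later elements it exceeds:
53: 10
12: 4
20: 6
7: 0
46: 6
11: 2
14: 2
10: 1
9: 0
18: 0
45: 0
Sum: 10 + 4 + 6 + 0 + 6 + 2 + 2 + 1 + 0 + 0 + 0 = 31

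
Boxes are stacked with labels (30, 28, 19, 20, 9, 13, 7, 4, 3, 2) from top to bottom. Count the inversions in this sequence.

Count, for each position, how many later elements it exceeds:
30 → 28, 19, 20, 9, 13, 7, 4, 3, 2 → 9
28 → 19, 20, 9, 13, 7, 4, 3, 2 → 8
19 → 9, 13, 7, 4, 3, 2 → 6
20 → 9, 13, 7, 4, 3, 2 → 6
9 → 7, 4, 3, 2 → 4
13 → 7, 4, 3, 2 → 4
7 → 4, 3, 2 → 3
4 → 3, 2 → 2
3 → 2 → 1
2 → none → 0
Sum: 9 + 8 + 6 + 6 + 4 + 4 + 3 + 2 + 1 + 0 = 43

43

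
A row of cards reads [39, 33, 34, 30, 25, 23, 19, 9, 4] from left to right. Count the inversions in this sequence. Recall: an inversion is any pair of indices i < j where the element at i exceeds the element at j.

For each element, count later entries that are smaller:
39: 8
33: 6
34: 6
30: 5
25: 4
23: 3
19: 2
9: 1
4: 0
Sum: 8 + 6 + 6 + 5 + 4 + 3 + 2 + 1 + 0 = 35

35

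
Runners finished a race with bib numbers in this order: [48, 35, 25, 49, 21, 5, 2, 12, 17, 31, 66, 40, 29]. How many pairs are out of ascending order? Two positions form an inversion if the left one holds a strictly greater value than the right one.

Element-by-element contributions:
48 → 35, 25, 21, 5, 2, 12, 17, 31, 40, 29 → 10
35 → 25, 21, 5, 2, 12, 17, 31, 29 → 8
25 → 21, 5, 2, 12, 17 → 5
49 → 21, 5, 2, 12, 17, 31, 40, 29 → 8
21 → 5, 2, 12, 17 → 4
5 → 2 → 1
2 → none → 0
12 → none → 0
17 → none → 0
31 → 29 → 1
66 → 40, 29 → 2
40 → 29 → 1
29 → none → 0
Sum: 10 + 8 + 5 + 8 + 4 + 1 + 0 + 0 + 0 + 1 + 2 + 1 + 0 = 40

40 inversions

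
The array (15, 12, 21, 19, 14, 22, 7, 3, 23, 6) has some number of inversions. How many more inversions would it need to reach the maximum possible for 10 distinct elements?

Maximum inversions for 10 distinct elements is C(10, 2) = 10·9/2 = 45.
Current inversions — for each element, count later smaller elements:
15: 5
12: 3
21: 5
19: 4
14: 3
22: 3
7: 2
3: 0
23: 1
6: 0
Current total: 5 + 3 + 5 + 4 + 3 + 3 + 2 + 0 + 1 + 0 = 26
Shortfall: 45 − 26 = 19

19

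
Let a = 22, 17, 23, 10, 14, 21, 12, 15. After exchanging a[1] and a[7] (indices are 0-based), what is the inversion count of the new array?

There are 17 inversions.

Positions 1 and 7 hold 17 and 15; after swapping, the array is [22, 15, 23, 10, 14, 21, 12, 17].
Count, for each position, how many later elements it exceeds:
22: 6
15: 3
23: 5
10: 0
14: 1
21: 2
12: 0
17: 0
Sum: 6 + 3 + 5 + 0 + 1 + 2 + 0 + 0 = 17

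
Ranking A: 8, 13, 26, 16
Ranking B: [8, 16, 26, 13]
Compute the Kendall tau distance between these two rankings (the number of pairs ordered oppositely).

Assign each item its position (1..4) in the first ordering, then rewrite the second ordering as that position sequence:
positions: 8→1, 13→2, 26→3, 16→4
second ordering as positions: [1, 4, 3, 2]
Discordant pairs = inversions in this position sequence.
1: 0
4: 3, 2 → 2
3: 2 → 1
2: 0
Total: 0 + 2 + 1 + 0 = 3

3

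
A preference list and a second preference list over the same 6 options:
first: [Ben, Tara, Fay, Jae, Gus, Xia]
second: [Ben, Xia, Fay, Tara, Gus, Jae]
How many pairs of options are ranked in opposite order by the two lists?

Assign each item its position (1..6) in the first ordering, then rewrite the second ordering as that position sequence:
positions: Ben→1, Tara→2, Fay→3, Jae→4, Gus→5, Xia→6
second ordering as positions: [1, 6, 3, 2, 5, 4]
Discordant pairs = inversions in this position sequence.
1: 0
6: 3, 2, 5, 4 → 4
3: 2 → 1
2: 0
5: 4 → 1
4: 0
Total: 0 + 4 + 1 + 0 + 1 + 0 = 6

Pairs: 6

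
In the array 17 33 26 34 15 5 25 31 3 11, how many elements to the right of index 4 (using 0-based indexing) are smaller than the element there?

3

The element at index 4 is 15.
Elements after it: 5, 25, 31, 3, 11
Those smaller than 15: 5, 3, 11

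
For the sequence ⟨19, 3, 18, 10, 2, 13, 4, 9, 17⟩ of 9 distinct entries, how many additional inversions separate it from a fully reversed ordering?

16 inversions short

Maximum inversions for 9 distinct elements is C(9, 2) = 9·8/2 = 36.
Current inversions — for each element, count later smaller elements:
19: 8
3: 1
18: 6
10: 3
2: 0
13: 2
4: 0
9: 0
17: 0
Current total: 8 + 1 + 6 + 3 + 0 + 2 + 0 + 0 + 0 = 20
Shortfall: 36 − 20 = 16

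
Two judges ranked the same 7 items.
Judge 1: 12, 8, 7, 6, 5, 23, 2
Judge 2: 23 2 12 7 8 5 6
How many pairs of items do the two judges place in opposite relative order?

Assign each item its position (1..7) in the first ordering, then rewrite the second ordering as that position sequence:
positions: 12→1, 8→2, 7→3, 6→4, 5→5, 23→6, 2→7
second ordering as positions: [6, 7, 1, 3, 2, 5, 4]
Discordant pairs = inversions in this position sequence.
6: 1, 3, 2, 5, 4 → 5
7: 1, 3, 2, 5, 4 → 5
1: 0
3: 2 → 1
2: 0
5: 4 → 1
4: 0
Total: 5 + 5 + 0 + 1 + 0 + 1 + 0 = 12

12 discordant pairs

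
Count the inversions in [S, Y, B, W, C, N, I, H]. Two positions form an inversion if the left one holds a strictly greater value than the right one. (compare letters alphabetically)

There are 18 out-of-order pairs.

For each element, count later entries that are smaller:
S → B, C, N, I, H → 5
Y → B, W, C, N, I, H → 6
B → none → 0
W → C, N, I, H → 4
C → none → 0
N → I, H → 2
I → H → 1
H → none → 0
Sum: 5 + 6 + 0 + 4 + 0 + 2 + 1 + 0 = 18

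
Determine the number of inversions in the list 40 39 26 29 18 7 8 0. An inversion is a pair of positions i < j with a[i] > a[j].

26 inversions

Sweep left to right; for each value list the smaller values that follow it:
40 → 39, 26, 29, 18, 7, 8, 0 → 7
39 → 26, 29, 18, 7, 8, 0 → 6
26 → 18, 7, 8, 0 → 4
29 → 18, 7, 8, 0 → 4
18 → 7, 8, 0 → 3
7 → 0 → 1
8 → 0 → 1
0 → none → 0
Sum: 7 + 6 + 4 + 4 + 3 + 1 + 1 + 0 = 26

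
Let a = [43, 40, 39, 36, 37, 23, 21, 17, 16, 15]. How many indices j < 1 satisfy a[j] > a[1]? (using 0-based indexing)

1 such element

The element at index 1 is 40.
Elements before it: 43
Those larger than 40: 43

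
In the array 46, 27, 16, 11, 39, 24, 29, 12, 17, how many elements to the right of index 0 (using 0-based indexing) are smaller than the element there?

The element at index 0 is 46.
Elements after it: 27, 16, 11, 39, 24, 29, 12, 17
Those smaller than 46: 27, 16, 11, 39, 24, 29, 12, 17

8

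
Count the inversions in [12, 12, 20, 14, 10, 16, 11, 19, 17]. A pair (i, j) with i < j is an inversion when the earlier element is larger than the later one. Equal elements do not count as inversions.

Sweep left to right; for each value list the smaller values that follow it:
12: 2
12: 2
20: 6
14: 2
10: 0
16: 1
11: 0
19: 1
17: 0
Sum: 2 + 2 + 6 + 2 + 0 + 1 + 0 + 1 + 0 = 14

There are 14 out-of-order pairs.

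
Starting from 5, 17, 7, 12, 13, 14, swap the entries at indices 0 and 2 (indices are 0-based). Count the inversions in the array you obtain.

Positions 0 and 2 hold 5 and 7; after swapping, the array is [7, 17, 5, 12, 13, 14].
For each element, count later entries that are smaller:
7 → 5 → 1
17 → 5, 12, 13, 14 → 4
5 → none → 0
12 → none → 0
13 → none → 0
14 → none → 0
Sum: 1 + 4 + 0 + 0 + 0 + 0 = 5

5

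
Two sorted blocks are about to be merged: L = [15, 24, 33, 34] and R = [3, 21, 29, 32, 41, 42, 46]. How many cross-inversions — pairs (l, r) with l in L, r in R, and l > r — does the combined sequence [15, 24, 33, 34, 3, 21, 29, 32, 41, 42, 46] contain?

Take each right-half value and tally the left-half values above it:
r = 3: 15, 24, 33, 34 → 4
r = 21: 24, 33, 34 → 3
r = 29: 33, 34 → 2
r = 32: 33, 34 → 2
r = 41: none → 0
r = 42: none → 0
r = 46: none → 0
Cross-inversions: 4 + 3 + 2 + 2 + 0 + 0 + 0 = 11

11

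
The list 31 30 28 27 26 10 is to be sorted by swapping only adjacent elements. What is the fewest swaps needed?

15 swaps

Minimum adjacent swaps = number of inversions (each swap of adjacent out-of-order elements removes one inversion and no swap can remove more).
Count inversions — for each element, later elements that are smaller:
31: 30, 28, 27, 26, 10 → 5
30: 28, 27, 26, 10 → 4
28: 27, 26, 10 → 3
27: 26, 10 → 2
26: 10 → 1
10: none → 0
Total inversions: 5 + 4 + 3 + 2 + 1 + 0 = 15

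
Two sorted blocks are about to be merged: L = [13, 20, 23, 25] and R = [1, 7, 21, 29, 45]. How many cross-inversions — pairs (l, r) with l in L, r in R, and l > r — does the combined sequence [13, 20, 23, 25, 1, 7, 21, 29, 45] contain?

Split inversions: 10

Take each right-half value and tally the left-half values above it:
r = 1: 13, 20, 23, 25 → 4
r = 7: 13, 20, 23, 25 → 4
r = 21: 23, 25 → 2
r = 29: none → 0
r = 45: none → 0
Cross-inversions: 4 + 4 + 2 + 0 + 0 = 10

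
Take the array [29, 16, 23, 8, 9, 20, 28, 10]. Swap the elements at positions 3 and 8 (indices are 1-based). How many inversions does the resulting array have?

Positions 3 and 8 hold 23 and 10; after swapping, the array is [29, 16, 10, 8, 9, 20, 28, 23].
Element-by-element contributions:
29: 7
16: 3
10: 2
8: 0
9: 0
20: 0
28: 1
23: 0
Sum: 7 + 3 + 2 + 0 + 0 + 0 + 1 + 0 = 13

13 inversions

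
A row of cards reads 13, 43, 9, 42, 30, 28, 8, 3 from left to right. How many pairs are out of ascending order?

Out-of-order pairs: 21

Sweep left to right; for each value list the smaller values that follow it:
13 → 9, 8, 3 → 3
43 → 9, 42, 30, 28, 8, 3 → 6
9 → 8, 3 → 2
42 → 30, 28, 8, 3 → 4
30 → 28, 8, 3 → 3
28 → 8, 3 → 2
8 → 3 → 1
3 → none → 0
Sum: 3 + 6 + 2 + 4 + 3 + 2 + 1 + 0 = 21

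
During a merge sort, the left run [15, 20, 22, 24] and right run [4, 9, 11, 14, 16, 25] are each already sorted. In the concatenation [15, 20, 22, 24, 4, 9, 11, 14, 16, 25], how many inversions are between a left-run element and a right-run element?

For each element r of the right run, count left-run elements greater than r:
r = 4: 15, 20, 22, 24 → 4
r = 9: 15, 20, 22, 24 → 4
r = 11: 15, 20, 22, 24 → 4
r = 14: 15, 20, 22, 24 → 4
r = 16: 20, 22, 24 → 3
r = 25: none → 0
Cross-inversions: 4 + 4 + 4 + 4 + 3 + 0 = 19

Cross-inversions: 19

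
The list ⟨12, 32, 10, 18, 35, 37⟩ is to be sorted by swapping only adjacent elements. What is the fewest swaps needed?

Swaps: 3

Each adjacent swap fixes exactly one inversion, so the minimum swap count equals the number of inversions.
Count inversions — for each element, later elements that are smaller:
12: 10 → 1
32: 10, 18 → 2
10: none → 0
18: none → 0
35: none → 0
37: none → 0
Total inversions: 1 + 2 + 0 + 0 + 0 + 0 = 3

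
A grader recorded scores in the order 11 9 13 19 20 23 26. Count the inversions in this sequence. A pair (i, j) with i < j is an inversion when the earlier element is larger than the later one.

1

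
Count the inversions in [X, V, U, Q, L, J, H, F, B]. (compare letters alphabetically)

Element-by-element contributions:
X → V, U, Q, L, J, H, F, B → 8
V → U, Q, L, J, H, F, B → 7
U → Q, L, J, H, F, B → 6
Q → L, J, H, F, B → 5
L → J, H, F, B → 4
J → H, F, B → 3
H → F, B → 2
F → B → 1
B → none → 0
Sum: 8 + 7 + 6 + 5 + 4 + 3 + 2 + 1 + 0 = 36

Inversions: 36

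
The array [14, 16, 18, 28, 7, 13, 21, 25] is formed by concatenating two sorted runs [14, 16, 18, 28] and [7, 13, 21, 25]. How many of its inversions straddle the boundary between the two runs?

10

Take each right-half value and tally the left-half values above it:
r = 7: 14, 16, 18, 28 → 4
r = 13: 14, 16, 18, 28 → 4
r = 21: 28 → 1
r = 25: 28 → 1
Cross-inversions: 4 + 4 + 1 + 1 = 10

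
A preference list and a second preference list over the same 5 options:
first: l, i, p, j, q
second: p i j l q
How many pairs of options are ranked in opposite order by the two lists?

Pairs: 4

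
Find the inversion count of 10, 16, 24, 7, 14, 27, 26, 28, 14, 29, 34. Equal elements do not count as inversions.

For each element, count later entries that are smaller:
10 → 7 → 1
16 → 7, 14, 14 → 3
24 → 7, 14, 14 → 3
7 → none → 0
14 → none → 0
27 → 26, 14 → 2
26 → 14 → 1
28 → 14 → 1
14 → none → 0
29 → none → 0
34 → none → 0
Sum: 1 + 3 + 3 + 0 + 0 + 2 + 1 + 1 + 0 + 0 + 0 = 11

11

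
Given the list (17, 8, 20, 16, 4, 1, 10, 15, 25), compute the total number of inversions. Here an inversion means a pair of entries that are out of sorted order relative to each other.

Element-by-element contributions:
17: 6
8: 2
20: 5
16: 4
4: 1
1: 0
10: 0
15: 0
25: 0
Sum: 6 + 2 + 5 + 4 + 1 + 0 + 0 + 0 + 0 = 18

Out-of-order pairs: 18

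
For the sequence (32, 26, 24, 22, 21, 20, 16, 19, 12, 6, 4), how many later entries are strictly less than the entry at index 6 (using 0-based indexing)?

The element at index 6 is 16.
Elements after it: 19, 12, 6, 4
Those smaller than 16: 12, 6, 4

3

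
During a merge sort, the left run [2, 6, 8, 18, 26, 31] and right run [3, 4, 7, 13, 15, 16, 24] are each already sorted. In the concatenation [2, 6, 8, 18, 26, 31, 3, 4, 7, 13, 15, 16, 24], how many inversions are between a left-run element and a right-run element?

Take each right-half value and tally the left-half values above it:
r = 3: 6, 8, 18, 26, 31 → 5
r = 4: 6, 8, 18, 26, 31 → 5
r = 7: 8, 18, 26, 31 → 4
r = 13: 18, 26, 31 → 3
r = 15: 18, 26, 31 → 3
r = 16: 18, 26, 31 → 3
r = 24: 26, 31 → 2
Cross-inversions: 5 + 5 + 4 + 3 + 3 + 3 + 2 = 25

25 cross-inversions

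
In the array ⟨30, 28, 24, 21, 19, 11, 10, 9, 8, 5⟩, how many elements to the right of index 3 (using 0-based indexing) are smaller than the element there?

The element at index 3 is 21.
Elements after it: 19, 11, 10, 9, 8, 5
Those smaller than 21: 19, 11, 10, 9, 8, 5

6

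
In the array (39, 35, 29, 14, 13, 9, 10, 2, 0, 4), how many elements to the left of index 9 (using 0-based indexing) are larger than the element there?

The element at index 9 is 4.
Elements before it: 39, 35, 29, 14, 13, 9, 10, 2, 0
Those larger than 4: 39, 35, 29, 14, 13, 9, 10

7 such elements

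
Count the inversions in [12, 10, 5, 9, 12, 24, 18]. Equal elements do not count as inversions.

6 inversions

Out-of-order index pairs (1-indexed):
(1,2): 12 > 10
(1,3): 12 > 5
(1,4): 12 > 9
(2,3): 10 > 5
(2,4): 10 > 9
(6,7): 24 > 18
That's 6 pairs.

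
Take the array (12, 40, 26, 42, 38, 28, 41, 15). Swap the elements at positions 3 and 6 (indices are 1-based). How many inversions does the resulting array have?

14 inversions

Positions 3 and 6 hold 26 and 28; after swapping, the array is [12, 40, 28, 42, 38, 26, 41, 15].
Element-by-element contributions:
12: 0
40: 4
28: 2
42: 4
38: 2
26: 1
41: 1
15: 0
Sum: 0 + 4 + 2 + 4 + 2 + 1 + 1 + 0 = 14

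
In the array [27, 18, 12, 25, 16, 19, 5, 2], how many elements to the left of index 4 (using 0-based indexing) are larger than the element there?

The element at index 4 is 16.
Elements before it: 27, 18, 12, 25
Those larger than 16: 27, 18, 25

3 such elements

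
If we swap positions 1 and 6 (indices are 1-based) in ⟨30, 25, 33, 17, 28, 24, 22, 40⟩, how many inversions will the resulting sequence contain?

10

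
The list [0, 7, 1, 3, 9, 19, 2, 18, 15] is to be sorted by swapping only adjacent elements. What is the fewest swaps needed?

9

Minimum adjacent swaps = number of inversions (each swap of adjacent out-of-order elements removes one inversion and no swap can remove more).
Count inversions — for each element, later elements that are smaller:
0: none → 0
7: 1, 3, 2 → 3
1: none → 0
3: 2 → 1
9: 2 → 1
19: 2, 18, 15 → 3
2: none → 0
18: 15 → 1
15: none → 0
Total inversions: 0 + 3 + 0 + 1 + 1 + 3 + 0 + 1 + 0 = 9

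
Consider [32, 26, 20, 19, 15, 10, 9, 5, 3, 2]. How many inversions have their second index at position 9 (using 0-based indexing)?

9

The element at index 9 is 2.
Elements before it: 32, 26, 20, 19, 15, 10, 9, 5, 3
Those larger than 2: 32, 26, 20, 19, 15, 10, 9, 5, 3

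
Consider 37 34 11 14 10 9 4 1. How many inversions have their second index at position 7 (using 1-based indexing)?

6

The element at index 7 is 4.
Elements before it: 37, 34, 11, 14, 10, 9
Those larger than 4: 37, 34, 11, 14, 10, 9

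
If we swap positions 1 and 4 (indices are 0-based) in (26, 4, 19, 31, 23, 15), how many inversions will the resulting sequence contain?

11 inversions

Positions 1 and 4 hold 4 and 23; after swapping, the array is [26, 23, 19, 31, 4, 15].
Sweep left to right; for each value list the smaller values that follow it:
26 → 23, 19, 4, 15 → 4
23 → 19, 4, 15 → 3
19 → 4, 15 → 2
31 → 4, 15 → 2
4 → none → 0
15 → none → 0
Sum: 4 + 3 + 2 + 2 + 0 + 0 = 11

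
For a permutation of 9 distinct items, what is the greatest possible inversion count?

A reversed (strictly descending) arrangement makes every pair an inversion, giving C(9, 2) inversions.
C(9, 2) = 9·8/2 = 36

There are 36 inversions.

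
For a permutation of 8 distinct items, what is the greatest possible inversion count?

28

A reversed (strictly descending) arrangement makes every pair an inversion, giving C(8, 2) inversions.
C(8, 2) = 8·7/2 = 28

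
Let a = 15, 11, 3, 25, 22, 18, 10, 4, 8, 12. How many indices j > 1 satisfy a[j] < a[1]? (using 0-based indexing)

4

The element at index 1 is 11.
Elements after it: 3, 25, 22, 18, 10, 4, 8, 12
Those smaller than 11: 3, 10, 4, 8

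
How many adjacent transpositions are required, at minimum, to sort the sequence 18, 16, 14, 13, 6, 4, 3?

21 adjacent swaps

Each adjacent swap fixes exactly one inversion, so the minimum swap count equals the number of inversions.
Count inversions — for each element, later elements that are smaller:
18: 16, 14, 13, 6, 4, 3 → 6
16: 14, 13, 6, 4, 3 → 5
14: 13, 6, 4, 3 → 4
13: 6, 4, 3 → 3
6: 4, 3 → 2
4: 3 → 1
3: none → 0
Total inversions: 6 + 5 + 4 + 3 + 2 + 1 + 0 = 21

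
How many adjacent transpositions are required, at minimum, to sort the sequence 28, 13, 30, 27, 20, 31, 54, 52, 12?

15

The minimum number of adjacent swaps to sort an array equals its inversion count, since every such swap removes exactly one inversion.
Count inversions — for each element, later elements that are smaller:
28: 13, 27, 20, 12 → 4
13: 12 → 1
30: 27, 20, 12 → 3
27: 20, 12 → 2
20: 12 → 1
31: 12 → 1
54: 52, 12 → 2
52: 12 → 1
12: none → 0
Total inversions: 4 + 1 + 3 + 2 + 1 + 1 + 2 + 1 + 0 = 15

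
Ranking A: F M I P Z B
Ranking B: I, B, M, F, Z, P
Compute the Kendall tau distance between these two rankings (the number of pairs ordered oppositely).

Assign each item its position (1..6) in the first ordering, then rewrite the second ordering as that position sequence:
positions: F→1, M→2, I→3, P→4, Z→5, B→6
second ordering as positions: [3, 6, 2, 1, 5, 4]
Discordant pairs = inversions in this position sequence.
3: 2, 1 → 2
6: 2, 1, 5, 4 → 4
2: 1 → 1
1: 0
5: 4 → 1
4: 0
Total: 2 + 4 + 1 + 0 + 1 + 0 = 8

8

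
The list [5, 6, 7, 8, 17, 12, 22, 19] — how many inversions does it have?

Sweep left to right; for each value list the smaller values that follow it:
5: 0
6: 0
7: 0
8: 0
17: 1
12: 0
22: 1
19: 0
Sum: 0 + 0 + 0 + 0 + 1 + 0 + 1 + 0 = 2

2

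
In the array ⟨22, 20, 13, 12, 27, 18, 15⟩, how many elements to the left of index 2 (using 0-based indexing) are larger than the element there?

The element at index 2 is 13.
Elements before it: 22, 20
Those larger than 13: 22, 20

2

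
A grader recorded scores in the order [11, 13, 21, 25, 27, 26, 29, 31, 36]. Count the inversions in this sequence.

1 inversion

Element-by-element contributions:
11: 0
13: 0
21: 0
25: 0
27: 1
26: 0
29: 0
31: 0
36: 0
Sum: 0 + 0 + 0 + 0 + 1 + 0 + 0 + 0 + 0 = 1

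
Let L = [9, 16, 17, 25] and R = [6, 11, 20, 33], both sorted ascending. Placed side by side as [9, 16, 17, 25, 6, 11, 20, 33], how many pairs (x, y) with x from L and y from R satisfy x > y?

Count, for every r in R, how many entries of L exceed r:
r = 6: 9, 16, 17, 25 → 4
r = 11: 16, 17, 25 → 3
r = 20: 25 → 1
r = 33: none → 0
Cross-inversions: 4 + 3 + 1 + 0 = 8

8 split inversions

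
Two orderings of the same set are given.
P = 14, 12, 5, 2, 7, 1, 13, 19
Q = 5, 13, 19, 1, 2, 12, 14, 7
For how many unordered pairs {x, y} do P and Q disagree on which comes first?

19

Assign each item its position (1..8) in the first ordering, then rewrite the second ordering as that position sequence:
positions: 14→1, 12→2, 5→3, 2→4, 7→5, 1→6, 13→7, 19→8
second ordering as positions: [3, 7, 8, 6, 4, 2, 1, 5]
Discordant pairs = inversions in this position sequence.
3: 2, 1 → 2
7: 6, 4, 2, 1, 5 → 5
8: 6, 4, 2, 1, 5 → 5
6: 4, 2, 1, 5 → 4
4: 2, 1 → 2
2: 1 → 1
1: 0
5: 0
Total: 2 + 5 + 5 + 4 + 2 + 1 + 0 + 0 = 19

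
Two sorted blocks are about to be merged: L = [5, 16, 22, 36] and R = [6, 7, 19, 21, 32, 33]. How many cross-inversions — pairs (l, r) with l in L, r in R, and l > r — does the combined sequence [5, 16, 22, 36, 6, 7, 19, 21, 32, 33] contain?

12

For each element r of the right run, count left-run elements greater than r:
r = 6: 16, 22, 36 → 3
r = 7: 16, 22, 36 → 3
r = 19: 22, 36 → 2
r = 21: 22, 36 → 2
r = 32: 36 → 1
r = 33: 36 → 1
Cross-inversions: 3 + 3 + 2 + 2 + 1 + 1 = 12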